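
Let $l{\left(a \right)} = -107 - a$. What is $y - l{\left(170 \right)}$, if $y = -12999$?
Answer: $-12722$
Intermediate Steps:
$y - l{\left(170 \right)} = -12999 - \left(-107 - 170\right) = -12999 - -277 = -12999 + 277 = -12722$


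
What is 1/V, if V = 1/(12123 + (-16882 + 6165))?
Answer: 1406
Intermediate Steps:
V = 1/1406 (V = 1/(12123 - 10717) = 1/1406 ≈ 0.00071124)
1/V = 1/(1/1406) = 1406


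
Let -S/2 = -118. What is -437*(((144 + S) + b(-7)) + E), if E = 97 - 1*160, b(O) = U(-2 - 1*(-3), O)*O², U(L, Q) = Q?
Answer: 11362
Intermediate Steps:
S = 236 (S = -2*(-118) = 236)
b(O) = O³ (b(O) = O*O² = O³)
E = -63 (E = 97 - 160 = -63)
-437*(((144 + S) + b(-7)) + E) = -437*(((144 + 236) + (-7)³) - 63) = -437*((380 - 343) - 63) = -437*(37 - 63) = -437*(-26) = 11362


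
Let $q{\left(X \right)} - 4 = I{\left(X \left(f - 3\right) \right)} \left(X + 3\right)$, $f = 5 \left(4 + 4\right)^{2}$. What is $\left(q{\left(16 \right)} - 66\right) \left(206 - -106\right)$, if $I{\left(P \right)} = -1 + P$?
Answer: $30041544$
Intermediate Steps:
$f = 320$ ($f = 5 \cdot 8^{2} = 5 \cdot 64 = 320$)
$q{\left(X \right)} = 4 + \left(-1 + 317 X\right) \left(3 + X\right)$ ($q{\left(X \right)} = 4 + \left(-1 + X \left(320 - 3\right)\right) \left(X + 3\right) = 4 + \left(-1 + X 317\right) \left(3 + X\right) = 4 + \left(-1 + 317 X\right) \left(3 + X\right)$)
$\left(q{\left(16 \right)} - 66\right) \left(206 - -106\right) = \left(\left(1 + 317 \cdot 16^{2} + 950 \cdot 16\right) - 66\right) \left(206 - -106\right) = \left(\left(1 + 317 \cdot 256 + 15200\right) - 66\right) \left(206 + 106\right) = \left(\left(1 + 81152 + 15200\right) - 66\right) 312 = \left(96353 - 66\right) 312 = 96287 \cdot 312 = 30041544$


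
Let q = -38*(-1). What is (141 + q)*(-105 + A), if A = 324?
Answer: 39201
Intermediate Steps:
q = 38
(141 + q)*(-105 + A) = (141 + 38)*(-105 + 324) = 179*219 = 39201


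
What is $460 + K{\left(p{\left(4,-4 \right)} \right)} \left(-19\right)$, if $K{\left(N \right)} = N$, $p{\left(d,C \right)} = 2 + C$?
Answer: $498$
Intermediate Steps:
$460 + K{\left(p{\left(4,-4 \right)} \right)} \left(-19\right) = 460 + \left(2 - 4\right) \left(-19\right) = 460 - -38 = 460 + 38 = 498$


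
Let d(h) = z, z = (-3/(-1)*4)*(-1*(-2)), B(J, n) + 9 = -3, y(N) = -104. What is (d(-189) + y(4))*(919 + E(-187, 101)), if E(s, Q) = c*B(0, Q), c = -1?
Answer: -74480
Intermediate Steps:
B(J, n) = -12 (B(J, n) = -9 - 3 = -12)
E(s, Q) = 12 (E(s, Q) = -1*(-12) = 12)
z = 24 (z = (-3*(-1)*4)*2 = (3*4)*2 = 12*2 = 24)
d(h) = 24
(d(-189) + y(4))*(919 + E(-187, 101)) = (24 - 104)*(919 + 12) = -80*931 = -74480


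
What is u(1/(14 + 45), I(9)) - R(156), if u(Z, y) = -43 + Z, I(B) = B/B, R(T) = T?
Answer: -11740/59 ≈ -198.98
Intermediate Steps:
I(B) = 1
u(1/(14 + 45), I(9)) - R(156) = (-43 + 1/(14 + 45)) - 1*156 = (-43 + 1/59) - 156 = -2536/59 - 156 = -11740/59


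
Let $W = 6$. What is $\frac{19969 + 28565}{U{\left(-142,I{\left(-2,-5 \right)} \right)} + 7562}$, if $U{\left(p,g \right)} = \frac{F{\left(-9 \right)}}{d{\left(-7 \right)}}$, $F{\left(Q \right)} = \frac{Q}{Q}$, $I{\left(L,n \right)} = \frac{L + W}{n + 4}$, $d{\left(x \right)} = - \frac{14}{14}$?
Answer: $\frac{48534}{7561} \approx 6.419$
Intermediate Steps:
$d{\left(x \right)} = -1$ ($d{\left(x \right)} = \left(-14\right) \frac{1}{14} = -1$)
$I{\left(L,n \right)} = \frac{6 + L}{4 + n}$ ($I{\left(L,n \right)} = \frac{L + 6}{n + 4} = \frac{6 + L}{4 + n}$)
$F{\left(Q \right)} = 1$
$U{\left(p,g \right)} = -1$ ($U{\left(p,g \right)} = 1 \frac{1}{-1} = 1 \left(-1\right) = -1$)
$\frac{19969 + 28565}{U{\left(-142,I{\left(-2,-5 \right)} \right)} + 7562} = \frac{19969 + 28565}{-1 + 7562} = \frac{48534}{7561}$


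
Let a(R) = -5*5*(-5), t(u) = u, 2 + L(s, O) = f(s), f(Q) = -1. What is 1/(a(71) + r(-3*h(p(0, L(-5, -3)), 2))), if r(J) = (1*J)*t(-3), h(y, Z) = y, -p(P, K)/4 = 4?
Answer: -1/19 ≈ -0.052632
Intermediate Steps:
L(s, O) = -3 (L(s, O) = -2 - 1 = -3)
p(P, K) = -16 (p(P, K) = -4*4 = -16)
a(R) = 125 (a(R) = -25*(-5) = 125)
r(J) = -3*J (r(J) = (1*J)*(-3) = J*(-3) = -3*J)
1/(a(71) + r(-3*h(p(0, L(-5, -3)), 2))) = 1/(125 - (-9)*(-16)) = 1/(125 - 3*48) = 1/(125 - 144) = 1/(-19) = -1/19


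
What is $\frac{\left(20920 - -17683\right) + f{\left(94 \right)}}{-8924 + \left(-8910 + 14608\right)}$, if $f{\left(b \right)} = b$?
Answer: $- \frac{38697}{3226} \approx -11.995$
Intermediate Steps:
$\frac{\left(20920 - -17683\right) + f{\left(94 \right)}}{-8924 + \left(-8910 + 14608\right)} = \frac{\left(20920 - -17683\right) + 94}{-8924 + \left(-8910 + 14608\right)} = \frac{\left(20920 + 17683\right) + 94}{-8924 + 5698} = \frac{38603 + 94}{-3226} = 38697 \left(- \frac{1}{3226}\right) = - \frac{38697}{3226}$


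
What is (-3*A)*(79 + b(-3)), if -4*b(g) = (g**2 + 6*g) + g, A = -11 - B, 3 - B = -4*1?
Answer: 4428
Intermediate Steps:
B = 7 (B = 3 - (-4) = 3 - 1*(-4) = 3 + 4 = 7)
A = -18 (A = -11 - 1*7 = -11 - 7 = -18)
b(g) = -7*g/4 - g**2/4 (b(g) = -((g**2 + 6*g) + g)/4 = -(g**2 + 7*g)/4 = -7*g/4 - g**2/4)
(-3*A)*(79 + b(-3)) = (-3*(-18))*(79 - 1/4*(-3)*(7 - 3)) = 54*(79 - 1/4*(-3)*4) = 54*(79 + 3) = 54*82 = 4428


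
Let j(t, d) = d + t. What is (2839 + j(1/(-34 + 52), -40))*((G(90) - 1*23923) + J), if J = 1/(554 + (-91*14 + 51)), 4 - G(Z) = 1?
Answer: -806253000223/12042 ≈ -6.6953e+7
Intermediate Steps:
G(Z) = 3 (G(Z) = 4 - 1*1 = 4 - 1 = 3)
J = -1/669 (J = 1/(554 + (-1274 + 51)) = 1/(554 - 1223) = 1/(-669) = -1/669 ≈ -0.0014948)
(2839 + j(1/(-34 + 52), -40))*((G(90) - 1*23923) + J) = (2839 + (-40 + 1/(-34 + 52)))*((3 - 1*23923) - 1/669) = (2839 + (-40 + 1/18))*((3 - 23923) - 1/669) = (2839 + (-40 + 1/18))*(-23920 - 1/669) = (2839 - 719/18)*(-16002481/669) = (50383/18)*(-16002481/669) = -806253000223/12042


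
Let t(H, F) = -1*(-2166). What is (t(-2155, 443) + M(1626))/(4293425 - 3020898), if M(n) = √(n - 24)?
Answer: 2166/1272527 + 3*√178/1272527 ≈ 0.0017336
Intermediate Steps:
M(n) = √(-24 + n)
t(H, F) = 2166
(t(-2155, 443) + M(1626))/(4293425 - 3020898) = (2166 + √(-24 + 1626))/(4293425 - 3020898) = (2166 + √1602)/1272527 = (2166 + 3*√178)*(1/1272527) = 2166/1272527 + 3*√178/1272527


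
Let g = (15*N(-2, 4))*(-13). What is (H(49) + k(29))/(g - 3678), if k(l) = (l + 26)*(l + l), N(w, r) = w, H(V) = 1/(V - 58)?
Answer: -28709/29592 ≈ -0.97016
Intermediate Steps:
H(V) = 1/(-58 + V)
k(l) = 2*l*(26 + l) (k(l) = (26 + l)*(2*l) = 2*l*(26 + l))
g = 390 (g = (15*(-2))*(-13) = -30*(-13) = 390)
(H(49) + k(29))/(g - 3678) = (1/(-58 + 49) + 2*29*(26 + 29))/(390 - 3678) = (1/(-9) + 2*29*55)/(-3288) = (-⅑ + 3190)*(-1/3288) = (28709/9)*(-1/3288) = -28709/29592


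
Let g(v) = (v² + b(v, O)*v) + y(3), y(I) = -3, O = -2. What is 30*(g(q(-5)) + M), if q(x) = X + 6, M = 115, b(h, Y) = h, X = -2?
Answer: 4320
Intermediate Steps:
q(x) = 4 (q(x) = -2 + 6 = 4)
g(v) = -3 + 2*v² (g(v) = (v² + v*v) - 3 = (v² + v²) - 3 = 2*v² - 3 = -3 + 2*v²)
30*(g(q(-5)) + M) = 30*((-3 + 2*4²) + 115) = 30*((-3 + 2*16) + 115) = 30*((-3 + 32) + 115) = 30*(29 + 115) = 30*144 = 4320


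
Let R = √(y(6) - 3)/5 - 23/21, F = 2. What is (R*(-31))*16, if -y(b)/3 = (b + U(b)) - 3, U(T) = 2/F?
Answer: 11408/21 - 496*I*√15/5 ≈ 543.24 - 384.2*I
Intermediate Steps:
U(T) = 1 (U(T) = 2/2 = 2*(½) = 1)
y(b) = 6 - 3*b (y(b) = -3*((b + 1) - 3) = -3*((1 + b) - 3) = -3*(-2 + b) = 6 - 3*b)
R = -23/21 + I*√15/5 (R = √((6 - 3*6) - 3)/5 - 23/21 = √((6 - 18) - 3)*(⅕) - 23*1/21 = √(-12 - 3)*(⅕) - 23/21 = √(-15)*(⅕) - 23/21 = (I*√15)*(⅕) - 23/21 = I*√15/5 - 23/21 = -23/21 + I*√15/5 ≈ -1.0952 + 0.7746*I)
(R*(-31))*16 = ((-23/21 + I*√15/5)*(-31))*16 = (713/21 - 31*I*√15/5)*16 = 11408/21 - 496*I*√15/5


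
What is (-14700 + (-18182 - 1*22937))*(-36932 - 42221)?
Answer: 4418241307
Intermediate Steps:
(-14700 + (-18182 - 1*22937))*(-36932 - 42221) = (-14700 + (-18182 - 22937))*(-79153) = (-14700 - 41119)*(-79153) = -55819*(-79153) = 4418241307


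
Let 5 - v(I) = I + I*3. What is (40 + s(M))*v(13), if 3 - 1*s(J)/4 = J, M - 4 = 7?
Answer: -376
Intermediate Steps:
M = 11 (M = 4 + 7 = 11)
v(I) = 5 - 4*I (v(I) = 5 - (I + I*3) = 5 - (I + 3*I) = 5 - 4*I)
s(J) = 12 - 4*J
(40 + s(M))*v(13) = (40 + (12 - 4*11))*(5 - 4*13) = (40 + (12 - 44))*(5 - 52) = (40 - 32)*(-47) = 8*(-47) = -376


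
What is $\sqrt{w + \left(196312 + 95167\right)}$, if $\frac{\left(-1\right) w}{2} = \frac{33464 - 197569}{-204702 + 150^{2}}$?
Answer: $\frac{\sqrt{2419083589225674}}{91101} \approx 539.89$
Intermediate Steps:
$w = - \frac{164105}{91101}$ ($w = - 2 \frac{33464 - 197569}{-204702 + 150^{2}} = - 2 \left(- \frac{164105}{-204702 + 22500}\right) = - 2 \left(- \frac{164105}{-182202}\right) = - 2 \left(\left(-164105\right) \left(- \frac{1}{182202}\right)\right) = \left(-2\right) \frac{164105}{182202} = - \frac{164105}{91101} \approx -1.8014$)
$\sqrt{w + \left(196312 + 95167\right)} = \sqrt{- \frac{164105}{91101} + \left(196312 + 95167\right)} = \sqrt{- \frac{164105}{91101} + 291479} = \sqrt{\frac{26553864274}{91101}} = \frac{\sqrt{2419083589225674}}{91101}$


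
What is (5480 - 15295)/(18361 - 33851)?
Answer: 1963/3098 ≈ 0.63363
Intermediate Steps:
(5480 - 15295)/(18361 - 33851) = -9815/(-15490) = -9815*(-1/15490) = 1963/3098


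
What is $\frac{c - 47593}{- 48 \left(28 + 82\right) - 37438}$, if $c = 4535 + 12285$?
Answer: $\frac{30773}{42718} \approx 0.72038$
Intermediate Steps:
$c = 16820$
$\frac{c - 47593}{- 48 \left(28 + 82\right) - 37438} = \frac{16820 - 47593}{- 48 \left(28 + 82\right) - 37438} = - \frac{30773}{\left(-48\right) 110 - 37438} = - \frac{30773}{-5280 - 37438} = - \frac{30773}{-42718} = \left(-30773\right) \left(- \frac{1}{42718}\right) = \frac{30773}{42718}$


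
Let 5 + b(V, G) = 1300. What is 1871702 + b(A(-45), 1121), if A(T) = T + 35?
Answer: 1872997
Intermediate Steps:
A(T) = 35 + T
b(V, G) = 1295 (b(V, G) = -5 + 1300 = 1295)
1871702 + b(A(-45), 1121) = 1871702 + 1295 = 1872997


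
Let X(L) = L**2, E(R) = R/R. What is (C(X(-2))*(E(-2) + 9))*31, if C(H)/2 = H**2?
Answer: 9920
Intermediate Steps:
E(R) = 1
C(H) = 2*H**2
(C(X(-2))*(E(-2) + 9))*31 = ((2*((-2)**2)**2)*(1 + 9))*31 = ((2*4**2)*10)*31 = ((2*16)*10)*31 = (32*10)*31 = 320*31 = 9920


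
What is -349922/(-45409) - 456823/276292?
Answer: 75936773617/12546143428 ≈ 6.0526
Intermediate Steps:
-349922/(-45409) - 456823/276292 = -349922*(-1/45409) - 456823*1/276292 = 349922/45409 - 456823/276292 = 75936773617/12546143428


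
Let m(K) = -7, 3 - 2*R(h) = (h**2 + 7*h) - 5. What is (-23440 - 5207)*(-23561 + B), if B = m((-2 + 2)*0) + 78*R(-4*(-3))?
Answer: 920943756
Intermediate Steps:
R(h) = 4 - 7*h/2 - h**2/2 (R(h) = 3/2 - ((h**2 + 7*h) - 5)/2 = 3/2 - (-5 + h**2 + 7*h)/2 = 3/2 + (5/2 - 7*h/2 - h**2/2) = 4 - 7*h/2 - h**2/2)
B = -8587 (B = -7 + 78*(4 - (-14)*(-3) - (-4*(-3))**2/2) = -7 + 78*(4 - 7/2*12 - 1/2*12**2) = -7 + 78*(4 - 42 - 1/2*144) = -7 + 78*(4 - 42 - 72) = -7 + 78*(-110) = -7 - 8580 = -8587)
(-23440 - 5207)*(-23561 + B) = (-23440 - 5207)*(-23561 - 8587) = -28647*(-32148) = 920943756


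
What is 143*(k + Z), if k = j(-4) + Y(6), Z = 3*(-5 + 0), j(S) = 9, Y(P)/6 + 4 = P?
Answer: 858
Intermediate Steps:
Y(P) = -24 + 6*P
Z = -15 (Z = 3*(-5) = -15)
k = 21 (k = 9 + (-24 + 6*6) = 9 + (-24 + 36) = 9 + 12 = 21)
143*(k + Z) = 143*(21 - 15) = 143*6 = 858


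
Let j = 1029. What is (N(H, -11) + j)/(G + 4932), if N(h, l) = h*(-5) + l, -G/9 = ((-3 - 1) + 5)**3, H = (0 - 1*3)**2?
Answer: 973/4923 ≈ 0.19764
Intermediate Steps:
H = 9 (H = (0 - 3)**2 = (-3)**2 = 9)
G = -9 (G = -9*((-3 - 1) + 5)**3 = -9*(-4 + 5)**3 = -9*1**3 = -9*1 = -9)
N(h, l) = l - 5*h (N(h, l) = -5*h + l = l - 5*h)
(N(H, -11) + j)/(G + 4932) = ((-11 - 5*9) + 1029)/(-9 + 4932) = ((-11 - 45) + 1029)/4923 = (-56 + 1029)*(1/4923) = 973*(1/4923) = 973/4923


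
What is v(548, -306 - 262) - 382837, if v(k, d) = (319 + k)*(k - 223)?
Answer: -101062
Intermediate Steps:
v(k, d) = (-223 + k)*(319 + k) (v(k, d) = (319 + k)*(-223 + k) = (-223 + k)*(319 + k))
v(548, -306 - 262) - 382837 = (-71137 + 548² + 96*548) - 382837 = (-71137 + 300304 + 52608) - 382837 = 281775 - 382837 = -101062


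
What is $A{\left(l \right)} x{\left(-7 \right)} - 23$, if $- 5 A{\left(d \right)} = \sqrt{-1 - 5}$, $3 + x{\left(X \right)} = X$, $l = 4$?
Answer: $-23 + 2 i \sqrt{6} \approx -23.0 + 4.899 i$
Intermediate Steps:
$x{\left(X \right)} = -3 + X$
$A{\left(d \right)} = - \frac{i \sqrt{6}}{5}$ ($A{\left(d \right)} = - \frac{\sqrt{-1 - 5}}{5} = - \frac{\sqrt{-6}}{5} = - \frac{i \sqrt{6}}{5}$)
$A{\left(l \right)} x{\left(-7 \right)} - 23 = - \frac{i \sqrt{6}}{5} \left(-3 - 7\right) - 23 = - \frac{i \sqrt{6}}{5} \left(-10\right) - 23 = 2 i \sqrt{6} - 23 = -23 + 2 i \sqrt{6}$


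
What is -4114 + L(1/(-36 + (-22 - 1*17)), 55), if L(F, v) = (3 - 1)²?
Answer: -4110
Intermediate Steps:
L(F, v) = 4 (L(F, v) = 2² = 4)
-4114 + L(1/(-36 + (-22 - 1*17)), 55) = -4114 + 4 = -4110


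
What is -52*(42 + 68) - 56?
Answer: -5776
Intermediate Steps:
-52*(42 + 68) - 56 = -52*110 - 56 = -5720 - 56 = -5776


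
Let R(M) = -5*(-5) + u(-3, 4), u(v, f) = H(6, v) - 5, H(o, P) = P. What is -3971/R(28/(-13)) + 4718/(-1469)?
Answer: -5913605/24973 ≈ -236.80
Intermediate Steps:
u(v, f) = -5 + v (u(v, f) = v - 5 = -5 + v)
R(M) = 17 (R(M) = -5*(-5) + (-5 - 3) = 25 - 8 = 17)
-3971/R(28/(-13)) + 4718/(-1469) = -3971/17 + 4718/(-1469) = -3971*1/17 + 4718*(-1/1469) = -3971/17 - 4718/1469 = -5913605/24973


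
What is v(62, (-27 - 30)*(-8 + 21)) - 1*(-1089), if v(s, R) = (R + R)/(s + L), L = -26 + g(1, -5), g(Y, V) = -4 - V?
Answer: 38811/37 ≈ 1048.9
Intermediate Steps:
L = -25 (L = -26 + (-4 - 1*(-5)) = -26 + (-4 + 5) = -26 + 1 = -25)
v(s, R) = 2*R/(-25 + s) (v(s, R) = (R + R)/(s - 25) = (2*R)/(-25 + s) = 2*R/(-25 + s))
v(62, (-27 - 30)*(-8 + 21)) - 1*(-1089) = 2*((-27 - 30)*(-8 + 21))/(-25 + 62) - 1*(-1089) = 2*(-57*13)/37 + 1089 = 2*(-741)*(1/37) + 1089 = -1482/37 + 1089 = 38811/37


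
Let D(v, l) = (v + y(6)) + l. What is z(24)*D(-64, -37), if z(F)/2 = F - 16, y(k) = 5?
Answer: -1536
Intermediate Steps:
D(v, l) = 5 + l + v (D(v, l) = (v + 5) + l = (5 + v) + l = 5 + l + v)
z(F) = -32 + 2*F (z(F) = 2*(F - 16) = 2*(-16 + F) = -32 + 2*F)
z(24)*D(-64, -37) = (-32 + 2*24)*(5 - 37 - 64) = (-32 + 48)*(-96) = 16*(-96) = -1536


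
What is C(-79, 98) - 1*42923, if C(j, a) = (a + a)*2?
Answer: -42531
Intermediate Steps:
C(j, a) = 4*a (C(j, a) = (2*a)*2 = 4*a)
C(-79, 98) - 1*42923 = 4*98 - 1*42923 = 392 - 42923 = -42531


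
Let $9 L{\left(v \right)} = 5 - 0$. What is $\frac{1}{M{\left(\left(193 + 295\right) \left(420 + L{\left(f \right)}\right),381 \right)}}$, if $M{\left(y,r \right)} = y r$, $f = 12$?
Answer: $\frac{3}{234579160} \approx 1.2789 \cdot 10^{-8}$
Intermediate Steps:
$L{\left(v \right)} = \frac{5}{9}$ ($L{\left(v \right)} = \frac{5 - 0}{9} = \frac{5 + 0}{9} = \frac{1}{9} \cdot 5 = \frac{5}{9}$)
$M{\left(y,r \right)} = r y$
$\frac{1}{M{\left(\left(193 + 295\right) \left(420 + L{\left(f \right)}\right),381 \right)}} = \frac{1}{381 \left(193 + 295\right) \left(420 + \frac{5}{9}\right)} = \frac{1}{381 \cdot 488 \cdot \frac{3785}{9}} = \frac{1}{381 \cdot \frac{1847080}{9}} = \frac{1}{\frac{234579160}{3}} = \frac{3}{234579160}$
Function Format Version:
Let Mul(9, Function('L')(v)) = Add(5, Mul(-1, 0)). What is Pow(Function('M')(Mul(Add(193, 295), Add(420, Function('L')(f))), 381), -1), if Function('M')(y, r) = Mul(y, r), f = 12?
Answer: Rational(3, 234579160) ≈ 1.2789e-8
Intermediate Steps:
Function('L')(v) = Rational(5, 9) (Function('L')(v) = Mul(Rational(1, 9), Add(5, Mul(-1, 0))) = Mul(Rational(1, 9), Add(5, 0)) = Mul(Rational(1, 9), 5) = Rational(5, 9))
Function('M')(y, r) = Mul(r, y)
Pow(Function('M')(Mul(Add(193, 295), Add(420, Function('L')(f))), 381), -1) = Pow(Mul(381, Mul(Add(193, 295), Add(420, Rational(5, 9)))), -1) = Pow(Mul(381, Mul(488, Rational(3785, 9))), -1) = Pow(Mul(381, Rational(1847080, 9)), -1) = Pow(Rational(234579160, 3), -1) = Rational(3, 234579160)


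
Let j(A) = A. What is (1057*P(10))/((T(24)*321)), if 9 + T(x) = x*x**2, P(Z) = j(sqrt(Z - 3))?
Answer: 1057*sqrt(7)/4434615 ≈ 0.00063062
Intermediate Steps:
P(Z) = sqrt(-3 + Z) (P(Z) = sqrt(Z - 3) = sqrt(-3 + Z))
T(x) = -9 + x**3 (T(x) = -9 + x*x**2 = -9 + x**3)
(1057*P(10))/((T(24)*321)) = (1057*sqrt(-3 + 10))/(((-9 + 24**3)*321)) = (1057*sqrt(7))/(((-9 + 13824)*321)) = (1057*sqrt(7))/((13815*321)) = (1057*sqrt(7))/4434615 = (1057*sqrt(7))*(1/4434615) = 1057*sqrt(7)/4434615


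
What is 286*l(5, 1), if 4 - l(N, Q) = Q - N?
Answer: 2288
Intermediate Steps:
l(N, Q) = 4 + N - Q (l(N, Q) = 4 - (Q - N) = 4 + (N - Q) = 4 + N - Q)
286*l(5, 1) = 286*(4 + 5 - 1*1) = 286*(4 + 5 - 1) = 286*8 = 2288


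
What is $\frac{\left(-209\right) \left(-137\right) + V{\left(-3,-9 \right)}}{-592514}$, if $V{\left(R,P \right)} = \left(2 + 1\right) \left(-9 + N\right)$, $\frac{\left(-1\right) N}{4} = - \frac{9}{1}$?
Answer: $- \frac{14357}{296257} \approx -0.048461$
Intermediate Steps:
$N = 36$ ($N = - 4 \left(- \frac{9}{1}\right) = - 4 \left(\left(-9\right) 1\right) = \left(-4\right) \left(-9\right) = 36$)
$V{\left(R,P \right)} = 81$ ($V{\left(R,P \right)} = \left(2 + 1\right) \left(-9 + 36\right) = 3 \cdot 27 = 81$)
$\frac{\left(-209\right) \left(-137\right) + V{\left(-3,-9 \right)}}{-592514} = \frac{\left(-209\right) \left(-137\right) + 81}{-592514} = \left(28633 + 81\right) \left(- \frac{1}{592514}\right) = 28714 \left(- \frac{1}{592514}\right) = - \frac{14357}{296257}$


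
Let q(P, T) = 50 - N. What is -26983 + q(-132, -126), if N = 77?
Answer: -27010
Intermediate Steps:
q(P, T) = -27 (q(P, T) = 50 - 1*77 = 50 - 77 = -27)
-26983 + q(-132, -126) = -26983 - 27 = -27010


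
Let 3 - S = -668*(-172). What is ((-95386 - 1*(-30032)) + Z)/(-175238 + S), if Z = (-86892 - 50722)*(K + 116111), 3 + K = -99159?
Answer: 2332485040/290131 ≈ 8039.4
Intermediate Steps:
K = -99162 (K = -3 - 99159 = -99162)
S = -114893 (S = 3 - (-668)*(-172) = 3 - 1*114896 = 3 - 114896 = -114893)
Z = -2332419686 (Z = (-86892 - 50722)*(-99162 + 116111) = -137614*16949 = -2332419686)
((-95386 - 1*(-30032)) + Z)/(-175238 + S) = ((-95386 - 1*(-30032)) - 2332419686)/(-175238 - 114893) = ((-95386 + 30032) - 2332419686)/(-290131) = (-65354 - 2332419686)*(-1/290131) = -2332485040*(-1/290131) = 2332485040/290131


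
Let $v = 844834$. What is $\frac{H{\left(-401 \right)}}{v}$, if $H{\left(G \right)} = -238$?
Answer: $- \frac{119}{422417} \approx -0.00028171$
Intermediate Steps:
$\frac{H{\left(-401 \right)}}{v} = - \frac{238}{844834} = \left(-238\right) \frac{1}{844834} = - \frac{119}{422417}$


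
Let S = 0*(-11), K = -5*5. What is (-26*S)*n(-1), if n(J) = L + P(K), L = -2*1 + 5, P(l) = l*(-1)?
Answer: 0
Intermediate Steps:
K = -25
S = 0
P(l) = -l
L = 3 (L = -2 + 5 = 3)
n(J) = 28 (n(J) = 3 - 1*(-25) = 3 + 25 = 28)
(-26*S)*n(-1) = -26*0*28 = 0*28 = 0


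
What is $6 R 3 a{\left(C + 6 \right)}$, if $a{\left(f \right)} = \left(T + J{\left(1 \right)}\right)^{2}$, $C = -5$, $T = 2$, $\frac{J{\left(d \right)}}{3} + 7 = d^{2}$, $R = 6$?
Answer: $27648$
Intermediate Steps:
$J{\left(d \right)} = -21 + 3 d^{2}$
$a{\left(f \right)} = 256$ ($a{\left(f \right)} = \left(2 - \left(21 - 3 \cdot 1^{2}\right)\right)^{2} = \left(2 + \left(-21 + 3 \cdot 1\right)\right)^{2} = \left(2 + \left(-21 + 3\right)\right)^{2} = \left(2 - 18\right)^{2} = \left(-16\right)^{2} = 256$)
$6 R 3 a{\left(C + 6 \right)} = 6 \cdot 6 \cdot 3 \cdot 256 = 36 \cdot 3 \cdot 256 = 108 \cdot 256 = 27648$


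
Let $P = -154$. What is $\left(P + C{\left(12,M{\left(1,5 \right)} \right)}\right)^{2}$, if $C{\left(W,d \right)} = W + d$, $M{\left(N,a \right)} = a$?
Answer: $18769$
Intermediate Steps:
$\left(P + C{\left(12,M{\left(1,5 \right)} \right)}\right)^{2} = \left(-154 + \left(12 + 5\right)\right)^{2} = \left(-154 + 17\right)^{2} = \left(-137\right)^{2} = 18769$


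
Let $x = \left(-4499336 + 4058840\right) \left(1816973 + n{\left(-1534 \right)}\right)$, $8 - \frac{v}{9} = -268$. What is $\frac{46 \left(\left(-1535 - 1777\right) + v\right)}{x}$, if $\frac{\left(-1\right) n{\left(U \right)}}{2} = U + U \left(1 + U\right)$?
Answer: $- \frac{23}{766931998} \approx -2.999 \cdot 10^{-8}$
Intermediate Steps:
$v = 2484$ ($v = 72 - -2412 = 72 + 2412 = 2484$)
$n{\left(U \right)} = - 2 U - 2 U \left(1 + U\right)$ ($n{\left(U \right)} = - 2 \left(U + U \left(1 + U\right)\right) = - 2 U - 2 U \left(1 + U\right)$)
$x = 1270039388688$ ($x = \left(-4499336 + 4058840\right) \left(1816973 - - 3068 \left(2 - 1534\right)\right) = - 440496 \left(1816973 - \left(-3068\right) \left(-1532\right)\right) = - 440496 \left(1816973 - 4700176\right) = \left(-440496\right) \left(-2883203\right) = 1270039388688$)
$\frac{46 \left(\left(-1535 - 1777\right) + v\right)}{x} = \frac{46 \left(\left(-1535 - 1777\right) + 2484\right)}{1270039388688} = 46 \left(-3312 + 2484\right) \frac{1}{1270039388688} = 46 \left(-828\right) \frac{1}{1270039388688} = \left(-38088\right) \frac{1}{1270039388688} = - \frac{23}{766931998}$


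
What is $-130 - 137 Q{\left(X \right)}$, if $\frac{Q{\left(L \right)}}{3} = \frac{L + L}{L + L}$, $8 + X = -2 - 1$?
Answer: $-541$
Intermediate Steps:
$X = -11$ ($X = -8 - 3 = -11$)
$Q{\left(L \right)} = 3$ ($Q{\left(L \right)} = 3 \frac{L + L}{L + L} = 3 \frac{2 L}{2 L} = 3 \cdot 2 L \frac{1}{2 L} = 3 \cdot 1 = 3$)
$-130 - 137 Q{\left(X \right)} = -130 - 411 = -541$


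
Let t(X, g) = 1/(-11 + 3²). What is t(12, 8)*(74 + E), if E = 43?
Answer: -117/2 ≈ -58.500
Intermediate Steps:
t(X, g) = -½ (t(X, g) = 1/(-11 + 9) = 1/(-2) = -½)
t(12, 8)*(74 + E) = -(74 + 43)/2 = -½*117 = -117/2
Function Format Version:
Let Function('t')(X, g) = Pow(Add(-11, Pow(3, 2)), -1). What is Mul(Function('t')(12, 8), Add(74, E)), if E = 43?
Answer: Rational(-117, 2) ≈ -58.500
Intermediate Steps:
Function('t')(X, g) = Rational(-1, 2) (Function('t')(X, g) = Pow(Add(-11, 9), -1) = Pow(-2, -1) = Rational(-1, 2))
Mul(Function('t')(12, 8), Add(74, E)) = Mul(Rational(-1, 2), Add(74, 43)) = Mul(Rational(-1, 2), 117) = Rational(-117, 2)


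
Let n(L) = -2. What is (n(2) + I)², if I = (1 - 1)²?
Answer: 4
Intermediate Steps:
I = 0 (I = 0² = 0)
(n(2) + I)² = (-2 + 0)² = (-2)² = 4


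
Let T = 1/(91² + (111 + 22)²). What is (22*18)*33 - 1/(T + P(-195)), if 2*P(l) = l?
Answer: 16544584501/1266037 ≈ 13068.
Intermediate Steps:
P(l) = l/2
T = 1/25970 (T = 1/(8281 + 133²) = 1/(8281 + 17689) = 1/25970 ≈ 3.8506e-5)
(22*18)*33 - 1/(T + P(-195)) = (22*18)*33 - 1/(1/25970 + (½)*(-195)) = 396*33 - 1/(1/25970 - 195/2) = 13068 - 1/(-1266037/12985) = 13068 - 1*(-12985/1266037) = 13068 + 12985/1266037 = 16544584501/1266037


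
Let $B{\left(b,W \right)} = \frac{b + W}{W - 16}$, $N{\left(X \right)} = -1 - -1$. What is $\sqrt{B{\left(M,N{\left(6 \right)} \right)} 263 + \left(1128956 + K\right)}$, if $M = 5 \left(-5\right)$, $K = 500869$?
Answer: $\frac{5 \sqrt{1043351}}{4} \approx 1276.8$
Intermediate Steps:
$M = -25$
$N{\left(X \right)} = 0$ ($N{\left(X \right)} = -1 + 1 = 0$)
$B{\left(b,W \right)} = \frac{W + b}{-16 + W}$
$\sqrt{B{\left(M,N{\left(6 \right)} \right)} 263 + \left(1128956 + K\right)} = \sqrt{\frac{0 - 25}{-16 + 0} \cdot 263 + \left(1128956 + 500869\right)} = \sqrt{\frac{1}{-16} \left(-25\right) 263 + 1629825} = \sqrt{\left(- \frac{1}{16}\right) \left(-25\right) 263 + 1629825} = \sqrt{\frac{25}{16} \cdot 263 + 1629825} = \sqrt{\frac{6575}{16} + 1629825} = \sqrt{\frac{26083775}{16}} = \frac{5 \sqrt{1043351}}{4}$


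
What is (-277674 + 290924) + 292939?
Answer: 306189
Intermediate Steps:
(-277674 + 290924) + 292939 = 13250 + 292939 = 306189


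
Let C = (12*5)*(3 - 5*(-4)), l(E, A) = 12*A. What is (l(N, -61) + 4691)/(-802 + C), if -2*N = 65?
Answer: 3959/578 ≈ 6.8495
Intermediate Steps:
N = -65/2 (N = -½*65 = -65/2 ≈ -32.500)
C = 1380 (C = 60*(3 + 20) = 60*23 = 1380)
(l(N, -61) + 4691)/(-802 + C) = (12*(-61) + 4691)/(-802 + 1380) = (-732 + 4691)/578 = 3959*(1/578) = 3959/578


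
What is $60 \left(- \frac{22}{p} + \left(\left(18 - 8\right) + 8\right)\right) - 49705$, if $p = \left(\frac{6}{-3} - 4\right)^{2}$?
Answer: $- \frac{145985}{3} \approx -48662.0$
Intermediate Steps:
$p = 36$ ($p = \left(6 \left(- \frac{1}{3}\right) - 4\right)^{2} = \left(-2 - 4\right)^{2} = \left(-6\right)^{2} = 36$)
$60 \left(- \frac{22}{p} + \left(\left(18 - 8\right) + 8\right)\right) - 49705 = 60 \left(- \frac{22}{36} + \left(\left(18 - 8\right) + 8\right)\right) - 49705 = 60 \left(\left(-22\right) \frac{1}{36} + \left(10 + 8\right)\right) - 49705 = 60 \left(- \frac{11}{18} + 18\right) - 49705 = 60 \cdot \frac{313}{18} - 49705 = \frac{3130}{3} - 49705 = - \frac{145985}{3}$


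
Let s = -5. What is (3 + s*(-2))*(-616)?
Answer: -8008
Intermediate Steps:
(3 + s*(-2))*(-616) = (3 - 5*(-2))*(-616) = (3 + 10)*(-616) = 13*(-616) = -8008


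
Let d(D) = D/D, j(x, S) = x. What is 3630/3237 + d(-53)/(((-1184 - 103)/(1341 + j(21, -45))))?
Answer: 2248/35607 ≈ 0.063134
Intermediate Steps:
d(D) = 1
3630/3237 + d(-53)/(((-1184 - 103)/(1341 + j(21, -45)))) = 3630/3237 + 1/((-1184 - 103)/(1341 + 21)) = 3630*(1/3237) + 1/(-1287/1362) = 1210/1079 + 1/(-1287*1/1362) = 1210/1079 + 1/(-429/454) = 1210/1079 + 1*(-454/429) = 1210/1079 - 454/429 = 2248/35607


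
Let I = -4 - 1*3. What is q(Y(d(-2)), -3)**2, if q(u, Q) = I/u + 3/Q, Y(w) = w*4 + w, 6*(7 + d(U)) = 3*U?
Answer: 1089/1600 ≈ 0.68062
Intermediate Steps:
d(U) = -7 + U/2 (d(U) = -7 + (3*U)/6 = -7 + U/2)
Y(w) = 5*w (Y(w) = 4*w + w = 5*w)
I = -7 (I = -4 - 3 = -7)
q(u, Q) = -7/u + 3/Q
q(Y(d(-2)), -3)**2 = (-7*1/(5*(-7 + (1/2)*(-2))) + 3/(-3))**2 = (-7*1/(5*(-7 - 1)) + 3*(-1/3))**2 = (-7/(5*(-8)) - 1)**2 = (-7/(-40) - 1)**2 = (-7*(-1/40) - 1)**2 = (7/40 - 1)**2 = (-33/40)**2 = 1089/1600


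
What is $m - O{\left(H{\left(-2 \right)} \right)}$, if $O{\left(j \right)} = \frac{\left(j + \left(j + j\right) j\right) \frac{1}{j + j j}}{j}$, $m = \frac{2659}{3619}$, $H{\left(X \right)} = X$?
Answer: $\frac{16175}{7238} \approx 2.2347$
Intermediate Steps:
$m = \frac{2659}{3619}$ ($m = 2659 \cdot \frac{1}{3619} = \frac{2659}{3619} \approx 0.73473$)
$O{\left(j \right)} = \frac{j + 2 j^{2}}{j \left(j + j^{2}\right)}$ ($O{\left(j \right)} = \frac{\left(j + 2 j j\right) \frac{1}{j + j^{2}}}{j} = \frac{\left(j + 2 j^{2}\right) \frac{1}{j + j^{2}}}{j} = \frac{\frac{1}{j + j^{2}} \left(j + 2 j^{2}\right)}{j} = \frac{j + 2 j^{2}}{j \left(j + j^{2}\right)}$)
$m - O{\left(H{\left(-2 \right)} \right)} = \frac{2659}{3619} - \frac{1 + 2 \left(-2\right)}{\left(-2\right) \left(1 - 2\right)} = \frac{2659}{3619} - - \frac{1 - 4}{2 \left(-1\right)} = \frac{2659}{3619} - \left(- \frac{1}{2}\right) \left(-1\right) \left(-3\right) = \frac{2659}{3619} - - \frac{3}{2} = \frac{2659}{3619} + \frac{3}{2} = \frac{16175}{7238}$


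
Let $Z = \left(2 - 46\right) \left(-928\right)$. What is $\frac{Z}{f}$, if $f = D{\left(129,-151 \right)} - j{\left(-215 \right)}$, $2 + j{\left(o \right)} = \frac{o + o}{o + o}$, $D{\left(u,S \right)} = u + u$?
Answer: $\frac{40832}{259} \approx 157.65$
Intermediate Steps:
$Z = 40832$ ($Z = \left(2 - 46\right) \left(-928\right) = \left(-44\right) \left(-928\right) = 40832$)
$D{\left(u,S \right)} = 2 u$
$j{\left(o \right)} = -1$ ($j{\left(o \right)} = -2 + \frac{o + o}{o + o} = -2 + \frac{2 o}{2 o} = -2 + 2 o \frac{1}{2 o} = -2 + 1 = -1$)
$f = 259$ ($f = 2 \cdot 129 - -1 = 258 + 1 = 259$)
$\frac{Z}{f} = \frac{40832}{259}$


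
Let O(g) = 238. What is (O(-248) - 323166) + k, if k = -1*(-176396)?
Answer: -146532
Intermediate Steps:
k = 176396
(O(-248) - 323166) + k = (238 - 323166) + 176396 = -322928 + 176396 = -146532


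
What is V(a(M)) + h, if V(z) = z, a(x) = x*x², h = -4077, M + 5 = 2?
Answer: -4104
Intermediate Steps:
M = -3 (M = -5 + 2 = -3)
a(x) = x³
V(a(M)) + h = (-3)³ - 4077 = -27 - 4077 = -4104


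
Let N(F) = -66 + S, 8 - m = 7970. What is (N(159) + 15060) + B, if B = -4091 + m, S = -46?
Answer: 2895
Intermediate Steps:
m = -7962 (m = 8 - 1*7970 = 8 - 7970 = -7962)
N(F) = -112 (N(F) = -66 - 46 = -112)
B = -12053 (B = -4091 - 7962 = -12053)
(N(159) + 15060) + B = (-112 + 15060) - 12053 = 14948 - 12053 = 2895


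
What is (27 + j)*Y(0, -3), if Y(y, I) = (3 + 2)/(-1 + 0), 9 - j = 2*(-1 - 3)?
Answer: -220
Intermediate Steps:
j = 17 (j = 9 - 2*(-1 - 3) = 9 - 2*(-4) = 9 - 1*(-8) = 9 + 8 = 17)
Y(y, I) = -5 (Y(y, I) = 5/(-1) = 5*(-1) = -5)
(27 + j)*Y(0, -3) = (27 + 17)*(-5) = 44*(-5) = -220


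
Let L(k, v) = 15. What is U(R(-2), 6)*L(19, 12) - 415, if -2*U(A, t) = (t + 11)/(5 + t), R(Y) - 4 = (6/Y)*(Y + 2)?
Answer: -9385/22 ≈ -426.59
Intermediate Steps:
R(Y) = 4 + 6*(2 + Y)/Y (R(Y) = 4 + (6/Y)*(Y + 2) = 4 + (6/Y)*(2 + Y) = 4 + 6*(2 + Y)/Y)
U(A, t) = -(11 + t)/(2*(5 + t)) (U(A, t) = -(t + 11)/(2*(5 + t)) = -(11 + t)/(2*(5 + t)))
U(R(-2), 6)*L(19, 12) - 415 = ((-11 - 1*6)/(2*(5 + 6)))*15 - 415 = ((½)*(-11 - 6)/11)*15 - 415 = ((½)*(1/11)*(-17))*15 - 415 = -17/22*15 - 415 = -255/22 - 415 = -9385/22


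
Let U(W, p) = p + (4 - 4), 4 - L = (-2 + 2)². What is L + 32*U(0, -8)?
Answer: -252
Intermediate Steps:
L = 4 (L = 4 - (-2 + 2)² = 4 - 1*0² = 4 - 1*0 = 4 + 0 = 4)
U(W, p) = p (U(W, p) = p + 0 = p)
L + 32*U(0, -8) = 4 + 32*(-8) = 4 - 256 = -252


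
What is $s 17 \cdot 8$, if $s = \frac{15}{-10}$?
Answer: $-204$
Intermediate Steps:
$s = - \frac{3}{2}$ ($s = 15 \left(- \frac{1}{10}\right) = - \frac{3}{2} \approx -1.5$)
$s 17 \cdot 8 = \left(- \frac{3}{2}\right) 17 \cdot 8 = \left(- \frac{51}{2}\right) 8 = -204$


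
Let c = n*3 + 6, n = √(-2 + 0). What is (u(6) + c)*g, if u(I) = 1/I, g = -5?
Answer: -185/6 - 15*I*√2 ≈ -30.833 - 21.213*I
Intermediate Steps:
n = I*√2 (n = √(-2) = I*√2 ≈ 1.4142*I)
c = 6 + 3*I*√2 (c = (I*√2)*3 + 6 = 3*I*√2 + 6 = 6 + 3*I*√2 ≈ 6.0 + 4.2426*I)
(u(6) + c)*g = (1/6 + (6 + 3*I*√2))*(-5) = (⅙ + (6 + 3*I*√2))*(-5) = (37/6 + 3*I*√2)*(-5) = -185/6 - 15*I*√2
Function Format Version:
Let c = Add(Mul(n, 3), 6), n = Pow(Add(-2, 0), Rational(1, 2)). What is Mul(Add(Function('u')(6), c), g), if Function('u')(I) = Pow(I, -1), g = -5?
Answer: Add(Rational(-185, 6), Mul(-15, I, Pow(2, Rational(1, 2)))) ≈ Add(-30.833, Mul(-21.213, I))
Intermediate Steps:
n = Mul(I, Pow(2, Rational(1, 2))) (n = Pow(-2, Rational(1, 2)) = Mul(I, Pow(2, Rational(1, 2))) ≈ Mul(1.4142, I))
c = Add(6, Mul(3, I, Pow(2, Rational(1, 2)))) (c = Add(Mul(Mul(I, Pow(2, Rational(1, 2))), 3), 6) = Add(Mul(3, I, Pow(2, Rational(1, 2))), 6) = Add(6, Mul(3, I, Pow(2, Rational(1, 2)))) ≈ Add(6.0000, Mul(4.2426, I)))
Mul(Add(Function('u')(6), c), g) = Mul(Add(Pow(6, -1), Add(6, Mul(3, I, Pow(2, Rational(1, 2))))), -5) = Mul(Add(Rational(1, 6), Add(6, Mul(3, I, Pow(2, Rational(1, 2))))), -5) = Mul(Add(Rational(37, 6), Mul(3, I, Pow(2, Rational(1, 2)))), -5) = Add(Rational(-185, 6), Mul(-15, I, Pow(2, Rational(1, 2))))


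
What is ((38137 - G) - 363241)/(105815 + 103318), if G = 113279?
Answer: -438383/209133 ≈ -2.0962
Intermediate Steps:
((38137 - G) - 363241)/(105815 + 103318) = ((38137 - 1*113279) - 363241)/(105815 + 103318) = ((38137 - 113279) - 363241)/209133 = (-75142 - 363241)*(1/209133) = -438383*1/209133 = -438383/209133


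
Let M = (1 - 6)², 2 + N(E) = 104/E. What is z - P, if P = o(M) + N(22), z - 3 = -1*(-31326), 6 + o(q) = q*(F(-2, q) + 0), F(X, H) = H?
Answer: 337780/11 ≈ 30707.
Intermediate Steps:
N(E) = -2 + 104/E
M = 25 (M = (-5)² = 25)
o(q) = -6 + q² (o(q) = -6 + q*(q + 0) = -6 + q*q = -6 + q²)
z = 31329 (z = 3 - 1*(-31326) = 3 + 31326 = 31329)
P = 6839/11 (P = (-6 + 25²) + (-2 + 104/22) = (-6 + 625) + (-2 + 104*(1/22)) = 619 + (-2 + 52/11) = 619 + 30/11 = 6839/11 ≈ 621.73)
z - P = 31329 - 1*6839/11 = 31329 - 6839/11 = 337780/11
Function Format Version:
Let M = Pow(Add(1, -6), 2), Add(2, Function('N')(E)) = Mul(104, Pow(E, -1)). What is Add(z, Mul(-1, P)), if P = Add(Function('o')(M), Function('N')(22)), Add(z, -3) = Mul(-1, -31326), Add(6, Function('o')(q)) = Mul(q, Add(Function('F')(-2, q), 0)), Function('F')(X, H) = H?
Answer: Rational(337780, 11) ≈ 30707.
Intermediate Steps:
Function('N')(E) = Add(-2, Mul(104, Pow(E, -1)))
M = 25 (M = Pow(-5, 2) = 25)
Function('o')(q) = Add(-6, Pow(q, 2)) (Function('o')(q) = Add(-6, Mul(q, Add(q, 0))) = Add(-6, Mul(q, q)) = Add(-6, Pow(q, 2)))
z = 31329 (z = Add(3, Mul(-1, -31326)) = Add(3, 31326) = 31329)
P = Rational(6839, 11) (P = Add(Add(-6, Pow(25, 2)), Add(-2, Mul(104, Pow(22, -1)))) = Add(Add(-6, 625), Add(-2, Mul(104, Rational(1, 22)))) = Add(619, Add(-2, Rational(52, 11))) = Add(619, Rational(30, 11)) = Rational(6839, 11) ≈ 621.73)
Add(z, Mul(-1, P)) = Add(31329, Mul(-1, Rational(6839, 11))) = Add(31329, Rational(-6839, 11)) = Rational(337780, 11)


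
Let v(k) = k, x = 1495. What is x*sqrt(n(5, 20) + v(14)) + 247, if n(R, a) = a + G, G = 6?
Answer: 247 + 2990*sqrt(10) ≈ 9702.2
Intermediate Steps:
n(R, a) = 6 + a (n(R, a) = a + 6 = 6 + a)
x*sqrt(n(5, 20) + v(14)) + 247 = 1495*sqrt((6 + 20) + 14) + 247 = 1495*sqrt(26 + 14) + 247 = 1495*sqrt(40) + 247 = 1495*(2*sqrt(10)) + 247 = 2990*sqrt(10) + 247 = 247 + 2990*sqrt(10)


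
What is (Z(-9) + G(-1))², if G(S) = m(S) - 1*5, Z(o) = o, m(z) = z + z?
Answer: 256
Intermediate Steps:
m(z) = 2*z
G(S) = -5 + 2*S (G(S) = 2*S - 1*5 = 2*S - 5 = -5 + 2*S)
(Z(-9) + G(-1))² = (-9 + (-5 + 2*(-1)))² = (-9 + (-5 - 2))² = (-9 - 7)² = (-16)² = 256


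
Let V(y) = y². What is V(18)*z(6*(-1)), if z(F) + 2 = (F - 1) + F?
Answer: -4860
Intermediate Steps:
z(F) = -3 + 2*F (z(F) = -2 + ((F - 1) + F) = -2 + ((-1 + F) + F) = -2 + (-1 + 2*F) = -3 + 2*F)
V(18)*z(6*(-1)) = 18²*(-3 + 2*(6*(-1))) = 324*(-3 + 2*(-6)) = 324*(-3 - 12) = 324*(-15) = -4860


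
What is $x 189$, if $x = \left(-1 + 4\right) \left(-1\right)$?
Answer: $-567$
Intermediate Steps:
$x = -3$ ($x = 3 \left(-1\right) = -3$)
$x 189 = \left(-3\right) 189 = -567$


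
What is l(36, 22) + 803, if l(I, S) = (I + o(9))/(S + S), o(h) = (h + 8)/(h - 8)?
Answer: 35385/44 ≈ 804.20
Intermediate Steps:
o(h) = (8 + h)/(-8 + h)
l(I, S) = (17 + I)/(2*S) (l(I, S) = (I + (8 + 9)/(-8 + 9))/(S + S) = (I + 17/1)/((2*S)) = (I + 1*17)*(1/(2*S)) = (I + 17)*(1/(2*S)) = (17 + I)*(1/(2*S)) = (17 + I)/(2*S))
l(36, 22) + 803 = (½)*(17 + 36)/22 + 803 = (½)*(1/22)*53 + 803 = 53/44 + 803 = 35385/44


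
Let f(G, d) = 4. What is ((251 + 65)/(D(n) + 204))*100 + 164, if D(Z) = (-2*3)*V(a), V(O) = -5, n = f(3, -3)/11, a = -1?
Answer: 34988/117 ≈ 299.04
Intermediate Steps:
n = 4/11 ≈ 0.36364
D(Z) = 30 (D(Z) = -2*3*(-5) = -6*(-5) = 30)
((251 + 65)/(D(n) + 204))*100 + 164 = ((251 + 65)/(30 + 204))*100 + 164 = (316/234)*100 + 164 = (316*(1/234))*100 + 164 = (158/117)*100 + 164 = 15800/117 + 164 = 34988/117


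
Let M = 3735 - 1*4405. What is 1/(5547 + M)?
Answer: 1/4877 ≈ 0.00020504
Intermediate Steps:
M = -670 (M = 3735 - 4405 = -670)
1/(5547 + M) = 1/(5547 - 670) = 1/4877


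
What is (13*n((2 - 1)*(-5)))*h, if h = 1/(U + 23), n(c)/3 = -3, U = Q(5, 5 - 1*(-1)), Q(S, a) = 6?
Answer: -117/29 ≈ -4.0345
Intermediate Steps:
U = 6
n(c) = -9 (n(c) = 3*(-3) = -9)
h = 1/29 (h = 1/(6 + 23) = 1/29 ≈ 0.034483)
(13*n((2 - 1)*(-5)))*h = (13*(-9))*(1/29) = -117*1/29 = -117/29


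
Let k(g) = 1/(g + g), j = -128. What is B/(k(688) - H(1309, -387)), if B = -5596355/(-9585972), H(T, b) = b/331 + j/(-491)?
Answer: 62575334513704/97454607659937 ≈ 0.64210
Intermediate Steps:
H(T, b) = 128/491 + b/331 (H(T, b) = b/331 - 128/(-491) = b*(1/331) - 128*(-1/491) = b/331 + 128/491 = 128/491 + b/331)
k(g) = 1/(2*g)
B = 5596355/9585972 (B = -5596355*(-1/9585972) = 5596355/9585972 ≈ 0.58381)
B/(k(688) - H(1309, -387)) = 5596355/(9585972*((½)/688 - (128/491 + (1/331)*(-387)))) = 5596355/(9585972*((½)*(1/688) - (128/491 - 387/331))) = 5596355/(9585972*(1/1376 - 1*(-147649/162521))) = 5596355/(9585972*(1/1376 + 147649/162521)) = 5596355/(9585972*(203327545/223628896)) = (5596355/9585972)*(223628896/203327545) = 62575334513704/97454607659937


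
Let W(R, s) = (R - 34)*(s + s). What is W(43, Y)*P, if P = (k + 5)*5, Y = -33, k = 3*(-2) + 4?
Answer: -8910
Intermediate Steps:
k = -2 (k = -6 + 4 = -2)
W(R, s) = 2*s*(-34 + R) (W(R, s) = (-34 + R)*(2*s) = 2*s*(-34 + R))
P = 15 (P = (-2 + 5)*5 = 3*5 = 15)
W(43, Y)*P = (2*(-33)*(-34 + 43))*15 = (2*(-33)*9)*15 = -594*15 = -8910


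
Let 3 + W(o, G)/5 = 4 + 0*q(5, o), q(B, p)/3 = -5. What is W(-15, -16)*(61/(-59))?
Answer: -305/59 ≈ -5.1695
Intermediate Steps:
q(B, p) = -15 (q(B, p) = 3*(-5) = -15)
W(o, G) = 5 (W(o, G) = -15 + 5*(4 + 0*(-15)) = -15 + 5*(4 + 0) = -15 + 5*4 = -15 + 20 = 5)
W(-15, -16)*(61/(-59)) = 5*(61/(-59)) = 5*(61*(-1/59)) = 5*(-61/59) = -305/59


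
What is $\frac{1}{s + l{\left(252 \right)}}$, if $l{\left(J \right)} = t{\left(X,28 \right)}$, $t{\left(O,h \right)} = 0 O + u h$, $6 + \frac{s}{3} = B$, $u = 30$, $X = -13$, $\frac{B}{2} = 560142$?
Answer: $\frac{1}{3361674} \approx 2.9747 \cdot 10^{-7}$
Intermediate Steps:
$B = 1120284$ ($B = 2 \cdot 560142 = 1120284$)
$s = 3360834$ ($s = -18 + 3 \cdot 1120284 = -18 + 3360852 = 3360834$)
$t{\left(O,h \right)} = 30 h$ ($t{\left(O,h \right)} = 0 O + 30 h = 0 + 30 h = 30 h$)
$l{\left(J \right)} = 840$ ($l{\left(J \right)} = 30 \cdot 28 = 840$)
$\frac{1}{s + l{\left(252 \right)}} = \frac{1}{3360834 + 840} = \frac{1}{3361674}$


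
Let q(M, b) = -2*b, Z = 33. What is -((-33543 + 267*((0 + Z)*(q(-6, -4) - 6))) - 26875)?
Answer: 42796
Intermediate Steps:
-((-33543 + 267*((0 + Z)*(q(-6, -4) - 6))) - 26875) = -((-33543 + 267*((0 + 33)*(-2*(-4) - 6))) - 26875) = -((-33543 + 267*(33*(8 - 6))) - 26875) = -((-33543 + 267*(33*2)) - 26875) = -((-33543 + 267*66) - 26875) = -((-33543 + 17622) - 26875) = -(-15921 - 26875) = -1*(-42796) = 42796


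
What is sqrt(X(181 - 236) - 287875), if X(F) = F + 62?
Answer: 2*I*sqrt(71967) ≈ 536.53*I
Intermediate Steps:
X(F) = 62 + F
sqrt(X(181 - 236) - 287875) = sqrt((62 + (181 - 236)) - 287875) = sqrt((62 - 55) - 287875) = sqrt(7 - 287875) = sqrt(-287868) = 2*I*sqrt(71967)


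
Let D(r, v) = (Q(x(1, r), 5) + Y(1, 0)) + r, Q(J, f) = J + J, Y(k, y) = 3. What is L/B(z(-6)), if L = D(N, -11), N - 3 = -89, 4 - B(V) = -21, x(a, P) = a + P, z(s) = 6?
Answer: -253/25 ≈ -10.120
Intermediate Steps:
x(a, P) = P + a
Q(J, f) = 2*J
B(V) = 25 (B(V) = 4 - 1*(-21) = 4 + 21 = 25)
N = -86 (N = 3 - 89 = -86)
D(r, v) = 5 + 3*r (D(r, v) = (2*(r + 1) + 3) + r = (2*(1 + r) + 3) + r = ((2 + 2*r) + 3) + r = (5 + 2*r) + r = 5 + 3*r)
L = -253 (L = 5 + 3*(-86) = 5 - 258 = -253)
L/B(z(-6)) = -253/25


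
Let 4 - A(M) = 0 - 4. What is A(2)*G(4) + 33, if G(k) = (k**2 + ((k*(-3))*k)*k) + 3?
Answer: -1351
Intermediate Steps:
A(M) = 8 (A(M) = 4 - (0 - 4) = 4 - 1*(-4) = 4 + 4 = 8)
G(k) = 3 + k**2 - 3*k**3 (G(k) = (k**2 + ((-3*k)*k)*k) + 3 = (k**2 + (-3*k**2)*k) + 3 = (k**2 - 3*k**3) + 3 = 3 + k**2 - 3*k**3)
A(2)*G(4) + 33 = 8*(3 + 4**2 - 3*4**3) + 33 = 8*(3 + 16 - 3*64) + 33 = 8*(3 + 16 - 192) + 33 = 8*(-173) + 33 = -1384 + 33 = -1351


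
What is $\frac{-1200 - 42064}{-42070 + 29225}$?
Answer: $\frac{43264}{12845} \approx 3.3682$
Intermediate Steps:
$\frac{-1200 - 42064}{-42070 + 29225} = - \frac{43264}{-12845} = \left(-43264\right) \left(- \frac{1}{12845}\right) = \frac{43264}{12845}$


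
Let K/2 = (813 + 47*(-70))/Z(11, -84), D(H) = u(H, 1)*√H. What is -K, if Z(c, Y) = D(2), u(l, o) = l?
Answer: 2477*√2/2 ≈ 1751.5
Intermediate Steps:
D(H) = H^(3/2) (D(H) = H*√H = H^(3/2))
Z(c, Y) = 2*√2 (Z(c, Y) = 2^(3/2) = 2*√2)
K = -2477*√2/2 (K = 2*((813 + 47*(-70))/((2*√2))) = 2*((813 - 3290)*(√2/4)) = 2*(-2477*√2/4) = -2477*√2/2 ≈ -1751.5)
-K = -(-2477)*√2/2 = 2477*√2/2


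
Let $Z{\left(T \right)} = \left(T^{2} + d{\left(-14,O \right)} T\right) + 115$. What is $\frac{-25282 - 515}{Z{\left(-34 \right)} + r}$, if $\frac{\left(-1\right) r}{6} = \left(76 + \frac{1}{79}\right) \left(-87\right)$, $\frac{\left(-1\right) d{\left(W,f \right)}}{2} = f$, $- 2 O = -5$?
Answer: $- \frac{2037963}{3248449} \approx -0.62737$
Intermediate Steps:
$O = \frac{5}{2}$ ($O = \left(- \frac{1}{2}\right) \left(-5\right) = \frac{5}{2} \approx 2.5$)
$d{\left(W,f \right)} = - 2 f$
$Z{\left(T \right)} = 115 + T^{2} - 5 T$ ($Z{\left(T \right)} = \left(T^{2} + \left(-2\right) \frac{5}{2} T\right) + 115 = \left(T^{2} - 5 T\right) + 115 = 115 + T^{2} - 5 T$)
$r = \frac{3134610}{79}$ ($r = - 6 \left(76 + \frac{1}{79}\right) \left(-87\right) = - 6 \cdot \frac{6005}{79} \left(-87\right) = \left(-6\right) \left(- \frac{522435}{79}\right) = \frac{3134610}{79} \approx 39679.0$)
$\frac{-25282 - 515}{Z{\left(-34 \right)} + r} = \frac{-25282 - 515}{\left(115 + \left(-34\right)^{2} - -170\right) + \frac{3134610}{79}} = - \frac{25797}{\left(115 + 1156 + 170\right) + \frac{3134610}{79}} = - \frac{25797}{1441 + \frac{3134610}{79}} = - \frac{25797}{\frac{3248449}{79}} = \left(-25797\right) \frac{79}{3248449} = - \frac{2037963}{3248449}$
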